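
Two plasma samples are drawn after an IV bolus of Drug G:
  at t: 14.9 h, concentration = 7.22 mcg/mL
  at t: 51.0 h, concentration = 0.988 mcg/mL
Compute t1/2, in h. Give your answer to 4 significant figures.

k = ln(C₁/C₂) / (t₂ − t₁) = ln(7.22/0.988) / (51.0 − 14.9)
  = 1.989 / 36.10 = 0.05510 h⁻¹
t½ = ln2 / k = 0.693147 / 0.05510 = 12.58 h

12.58 h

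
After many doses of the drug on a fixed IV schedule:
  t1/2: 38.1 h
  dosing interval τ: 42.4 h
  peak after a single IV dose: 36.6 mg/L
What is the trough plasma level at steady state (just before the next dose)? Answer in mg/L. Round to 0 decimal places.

31 mg/L

k = ln2 / t½ = 0.693147 / 38.1 = 0.01819 h⁻¹
e^(−kτ) = e^(−0.01819 × 42.4) = 0.4624
Accumulation ratio R = 1 / (1 − e^(−kτ)) = 1 / (1 − 0.4624) = 1.860
Steady-state trough = C₀ × R × e^(−kτ) = 36.6 × 1.860 × 0.4624 = 31.48 mg/L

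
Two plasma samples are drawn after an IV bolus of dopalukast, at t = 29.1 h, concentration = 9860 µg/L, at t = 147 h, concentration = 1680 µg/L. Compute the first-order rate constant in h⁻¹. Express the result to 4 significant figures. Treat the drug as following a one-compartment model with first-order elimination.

k = ln(C₁/C₂) / (t₂ − t₁) = ln(9860/1680) / (147 − 29.1)
  = 1.770 / 117.9 = 0.01501 h⁻¹

0.01501 h⁻¹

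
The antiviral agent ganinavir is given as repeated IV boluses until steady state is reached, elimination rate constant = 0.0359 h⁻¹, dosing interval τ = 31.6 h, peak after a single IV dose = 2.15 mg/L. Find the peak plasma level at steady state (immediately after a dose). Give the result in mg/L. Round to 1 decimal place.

e^(−kτ) = e^(−0.03590 × 31.6) = 0.3216
Accumulation ratio R = 1 / (1 − e^(−kτ)) = 1 / (1 − 0.3216) = 1.474
Steady-state peak = C₀ × R = 2.15 × 1.474 = 3.169 mg/L

3.2 mg/L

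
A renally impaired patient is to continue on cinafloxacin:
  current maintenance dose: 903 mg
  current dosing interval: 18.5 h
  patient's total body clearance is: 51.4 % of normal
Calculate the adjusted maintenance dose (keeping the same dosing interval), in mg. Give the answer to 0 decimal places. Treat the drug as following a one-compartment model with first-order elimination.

464 mg

To keep the same average steady-state level, dosing rate must scale with clearance.
CL ratio = 51.4 / 100 = 0.5140
New dose (same interval) = 903 × 0.5140 = 464.1 mg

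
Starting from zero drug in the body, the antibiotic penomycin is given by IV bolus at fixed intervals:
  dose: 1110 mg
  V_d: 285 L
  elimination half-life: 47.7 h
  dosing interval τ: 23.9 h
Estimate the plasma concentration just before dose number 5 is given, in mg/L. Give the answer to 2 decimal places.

7.04 mg/L

C₀ per dose = Dose / Vd = 1110 / 285 = 3.895 mg/L
k = ln2 / t½ = 0.693147 / 47.7 = 0.01453 h⁻¹
Fraction remaining after one interval: r = e^(−kτ) = e^(−0.01453 × 23.9) = 0.7066
Before dose 5, 4 doses have been given (aged 1τ, 2τ, 3τ, 4τ).
C_trough = C₀ × (r + r² + … + r^4) = C₀ × r(1−r^4)/(1−r)
        = 3.895 × 0.7066 × (1 − 0.2493) / (1 − 0.7066) = 7.042 mg/L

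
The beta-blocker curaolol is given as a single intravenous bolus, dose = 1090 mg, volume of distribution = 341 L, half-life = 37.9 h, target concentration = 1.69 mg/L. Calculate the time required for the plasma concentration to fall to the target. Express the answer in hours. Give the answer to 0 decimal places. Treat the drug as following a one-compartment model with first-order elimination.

C₀ = Dose / Vd = 1090 / 341 = 3.196 mg/L
k = ln2 / t½ = 0.693147 / 37.9 = 0.01829 h⁻¹
t = ln(C₀ / C) / k = ln(3.196 / 1.69) / 0.01829
  = ln(1.891) / 0.01829 = 0.6371 / 0.01829 = 34.83 h

35 h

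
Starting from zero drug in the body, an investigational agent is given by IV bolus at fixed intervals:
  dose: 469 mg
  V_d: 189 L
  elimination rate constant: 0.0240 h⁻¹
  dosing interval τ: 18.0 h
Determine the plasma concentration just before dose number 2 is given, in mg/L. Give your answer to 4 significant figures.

C₀ per dose = Dose / Vd = 469 / 189 = 2.481 mg/L
Fraction remaining after one interval: r = e^(−kτ) = e^(−0.02400 × 18.0) = 0.6492
Before dose 2, 1 dose has been given (aged 1τ).
C_trough = C₀ × r = 2.481 × 0.6492 = 1.611 mg/L

1.611 mg/L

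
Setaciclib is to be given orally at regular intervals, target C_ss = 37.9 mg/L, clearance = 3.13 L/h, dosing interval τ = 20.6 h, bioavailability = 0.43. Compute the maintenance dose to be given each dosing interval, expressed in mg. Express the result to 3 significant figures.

At steady state, F × (Dose/τ) = Css × CL.
Dose = Css × CL × τ / F = 37.9 × 3.130 × 20.6 / 0.43 = 5683 mg

5680 mg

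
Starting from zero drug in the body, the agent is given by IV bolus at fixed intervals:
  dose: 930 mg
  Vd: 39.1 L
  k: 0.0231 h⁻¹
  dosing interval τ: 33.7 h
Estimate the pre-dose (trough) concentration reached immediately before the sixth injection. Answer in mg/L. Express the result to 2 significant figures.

C₀ per dose = Dose / Vd = 930 / 39.1 = 23.79 mg/L
Fraction remaining after one interval: r = e^(−kτ) = e^(−0.02310 × 33.7) = 0.4591
Before dose 6, 5 doses have been given (aged 1τ, 2τ, 3τ, 4τ, 5τ).
C_trough = C₀ × (r + r² + … + r^5) = C₀ × r(1−r^5)/(1−r)
        = 23.79 × 0.4591 × (1 − 0.02040) / (1 − 0.4591) = 19.78 mg/L

20 mg/L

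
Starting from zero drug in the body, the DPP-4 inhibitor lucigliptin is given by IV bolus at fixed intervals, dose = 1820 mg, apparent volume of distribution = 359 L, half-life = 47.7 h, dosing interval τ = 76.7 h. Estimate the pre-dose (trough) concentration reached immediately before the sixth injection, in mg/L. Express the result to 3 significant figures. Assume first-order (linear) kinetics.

C₀ per dose = Dose / Vd = 1820 / 359 = 5.070 mg/L
k = ln2 / t½ = 0.693147 / 47.7 = 0.01453 h⁻¹
Fraction remaining after one interval: r = e^(−kτ) = e^(−0.01453 × 76.7) = 0.3281
Before dose 6, 5 doses have been given (aged 1τ, 2τ, 3τ, 4τ, 5τ).
C_trough = C₀ × (r + r² + … + r^5) = C₀ × r(1−r^5)/(1−r)
        = 5.070 × 0.3281 × (1 − 0.003802) / (1 − 0.3281) = 2.466 mg/L

2.47 mg/L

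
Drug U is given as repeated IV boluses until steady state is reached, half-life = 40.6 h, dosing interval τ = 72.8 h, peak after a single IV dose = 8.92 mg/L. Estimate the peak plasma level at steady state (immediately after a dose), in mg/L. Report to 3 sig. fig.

12.5 mg/L

k = ln2 / t½ = 0.693147 / 40.6 = 0.01707 h⁻¹
e^(−kτ) = e^(−0.01707 × 72.8) = 0.2886
Accumulation ratio R = 1 / (1 − e^(−kτ)) = 1 / (1 − 0.2886) = 1.406
Steady-state peak = C₀ × R = 8.92 × 1.406 = 12.54 mg/L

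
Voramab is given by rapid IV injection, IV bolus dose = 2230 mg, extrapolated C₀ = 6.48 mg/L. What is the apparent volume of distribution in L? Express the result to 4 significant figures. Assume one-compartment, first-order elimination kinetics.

Vd = Dose / C₀ = 2230 / 6.48 = 344.1 L

344.1 L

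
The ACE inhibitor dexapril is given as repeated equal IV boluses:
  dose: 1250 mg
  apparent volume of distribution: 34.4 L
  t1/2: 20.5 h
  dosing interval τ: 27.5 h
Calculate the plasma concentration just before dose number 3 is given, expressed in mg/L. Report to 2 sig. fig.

20 mg/L

C₀ per dose = Dose / Vd = 1250 / 34.4 = 36.34 mg/L
k = ln2 / t½ = 0.693147 / 20.5 = 0.03381 h⁻¹
Fraction remaining after one interval: r = e^(−kτ) = e^(−0.03381 × 27.5) = 0.3946
Before dose 3, 2 doses have been given (aged 1τ, 2τ).
C_trough = C₀ × (r + r²) = 36.34 × (0.3946 + 0.1557) = 20.00 mg/L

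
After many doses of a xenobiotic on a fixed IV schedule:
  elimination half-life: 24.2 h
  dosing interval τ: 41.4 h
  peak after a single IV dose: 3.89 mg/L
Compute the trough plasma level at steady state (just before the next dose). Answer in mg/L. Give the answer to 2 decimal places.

1.71 mg/L

k = ln2 / t½ = 0.693147 / 24.2 = 0.02864 h⁻¹
e^(−kτ) = e^(−0.02864 × 41.4) = 0.3055
Accumulation ratio R = 1 / (1 − e^(−kτ)) = 1 / (1 − 0.3055) = 1.440
Steady-state trough = C₀ × R × e^(−kτ) = 3.89 × 1.440 × 0.3055 = 1.711 mg/L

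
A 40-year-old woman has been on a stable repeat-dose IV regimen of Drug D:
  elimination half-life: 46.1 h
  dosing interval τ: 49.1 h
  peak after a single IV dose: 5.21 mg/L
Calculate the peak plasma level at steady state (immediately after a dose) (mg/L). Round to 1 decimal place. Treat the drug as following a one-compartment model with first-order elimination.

k = ln2 / t½ = 0.693147 / 46.1 = 0.01504 h⁻¹
e^(−kτ) = e^(−0.01504 × 49.1) = 0.4778
Accumulation ratio R = 1 / (1 − e^(−kτ)) = 1 / (1 − 0.4778) = 1.915
Steady-state peak = C₀ × R = 5.21 × 1.915 = 9.977 mg/L

10.0 mg/L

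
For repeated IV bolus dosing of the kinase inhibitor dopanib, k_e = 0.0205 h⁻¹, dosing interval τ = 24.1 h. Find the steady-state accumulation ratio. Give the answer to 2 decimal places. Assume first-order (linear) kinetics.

2.57

e^(−kτ) = e^(−0.02050 × 24.1) = 0.6102
Accumulation ratio R = 1 / (1 − e^(−kτ)) = 1 / (1 − 0.6102) = 2.565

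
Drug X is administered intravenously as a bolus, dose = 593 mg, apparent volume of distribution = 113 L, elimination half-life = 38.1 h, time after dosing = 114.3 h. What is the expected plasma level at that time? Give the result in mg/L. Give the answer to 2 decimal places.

C₀ = Dose / Vd = 593.0 / 113 = 5.248 mg/L
k = ln2 / t½ = 0.693147 / 38.1 = 0.01819 h⁻¹
t / t½ = 114.3 / 38.1 = 3 half-lives
C = C₀ × (1/2)^3 = 5.248 × 0.1250 = 0.6560 mg/L

0.66 mg/L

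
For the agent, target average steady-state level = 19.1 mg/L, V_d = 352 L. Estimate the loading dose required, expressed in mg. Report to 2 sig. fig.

LD = Css × Vd = 19.1 × 352 = 6723 mg

6700 mg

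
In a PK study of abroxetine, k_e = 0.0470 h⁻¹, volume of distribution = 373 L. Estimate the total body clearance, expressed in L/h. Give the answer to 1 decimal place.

17.5 L/h

CL = k × Vd = 0.0470 × 373 = 17.53 L/h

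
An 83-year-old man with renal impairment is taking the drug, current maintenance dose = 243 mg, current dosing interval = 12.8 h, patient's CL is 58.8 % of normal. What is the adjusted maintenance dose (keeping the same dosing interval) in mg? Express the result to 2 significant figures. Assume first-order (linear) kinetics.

140 mg

To keep the same average steady-state level, dosing rate must scale with clearance.
CL ratio = 58.8 / 100 = 0.5880
New dose (same interval) = 243 × 0.5880 = 142.9 mg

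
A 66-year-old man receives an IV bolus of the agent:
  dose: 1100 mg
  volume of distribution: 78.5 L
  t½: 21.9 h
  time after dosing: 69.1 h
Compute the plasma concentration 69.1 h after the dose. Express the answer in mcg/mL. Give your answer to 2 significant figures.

1.6 mcg/mL

C₀ = Dose / Vd = 1100 / 78.5 = 14.01 mg/L
k = ln2 / t½ = 0.693147 / 21.9 = 0.03165 h⁻¹
C = C₀ · e^(−k·t) = 14.01 × e^(−0.03165 × 69.1)
  = 14.01 × 0.1123 = 1.573 mg/L
(1.573 mg/L = 1.573 mcg/mL)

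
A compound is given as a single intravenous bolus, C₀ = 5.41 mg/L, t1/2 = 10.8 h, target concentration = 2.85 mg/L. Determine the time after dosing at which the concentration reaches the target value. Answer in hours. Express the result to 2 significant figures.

k = ln2 / t½ = 0.693147 / 10.8 = 0.06418 h⁻¹
t = ln(C₀ / C) / k = ln(5.410 / 2.85) / 0.06418
  = ln(1.898) / 0.06418 = 0.6408 / 0.06418 = 9.984 h

10 h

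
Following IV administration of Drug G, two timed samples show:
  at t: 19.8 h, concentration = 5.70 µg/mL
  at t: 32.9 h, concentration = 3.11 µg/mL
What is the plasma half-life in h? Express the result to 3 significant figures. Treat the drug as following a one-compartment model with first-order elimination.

15.0 h

k = ln(C₁/C₂) / (t₂ − t₁) = ln(5.70/3.11) / (32.9 − 19.8)
  = 0.6058 / 13.10 = 0.04624 h⁻¹
t½ = ln2 / k = 0.693147 / 0.04624 = 14.99 h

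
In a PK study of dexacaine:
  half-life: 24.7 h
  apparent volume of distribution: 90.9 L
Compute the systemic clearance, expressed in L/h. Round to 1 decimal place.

k = ln2 / t½ = 0.693147 / 24.7 = 0.02806 h⁻¹
CL = k × Vd = 0.02806 × 90.9 = 2.551 L/h

2.6 L/h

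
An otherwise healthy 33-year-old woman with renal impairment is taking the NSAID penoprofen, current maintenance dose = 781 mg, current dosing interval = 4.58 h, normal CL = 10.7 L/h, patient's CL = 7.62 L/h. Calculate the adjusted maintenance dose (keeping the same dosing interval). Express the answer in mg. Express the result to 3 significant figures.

556 mg

To keep the same average steady-state level, dosing rate must scale with clearance.
CL ratio = 7.62 / 10.7 = 0.7121
New dose (same interval) = 781 × 0.7121 = 556.2 mg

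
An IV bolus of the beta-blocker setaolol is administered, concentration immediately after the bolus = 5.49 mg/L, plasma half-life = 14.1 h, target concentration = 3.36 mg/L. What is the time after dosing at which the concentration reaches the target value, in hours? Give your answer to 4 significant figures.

9.988 h

k = ln2 / t½ = 0.693147 / 14.1 = 0.04916 h⁻¹
t = ln(C₀ / C) / k = ln(5.490 / 3.36) / 0.04916
  = ln(1.634) / 0.04916 = 0.4910 / 0.04916 = 9.988 h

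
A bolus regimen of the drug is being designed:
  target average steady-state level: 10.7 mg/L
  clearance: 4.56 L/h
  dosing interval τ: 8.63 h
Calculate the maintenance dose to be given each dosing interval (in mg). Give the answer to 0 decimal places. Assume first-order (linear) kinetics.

At steady state, Dose/τ = Css × CL.
Dose = Css × CL × τ = 10.7 × 4.560 × 8.63 = 421.1 mg

421 mg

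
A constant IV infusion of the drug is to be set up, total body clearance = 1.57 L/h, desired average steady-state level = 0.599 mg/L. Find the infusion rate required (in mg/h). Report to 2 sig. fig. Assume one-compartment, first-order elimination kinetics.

0.94 mg/h

At steady state, infusion rate R₀ = Css × CL = 0.599 × 1.570 = 0.9404 mg/h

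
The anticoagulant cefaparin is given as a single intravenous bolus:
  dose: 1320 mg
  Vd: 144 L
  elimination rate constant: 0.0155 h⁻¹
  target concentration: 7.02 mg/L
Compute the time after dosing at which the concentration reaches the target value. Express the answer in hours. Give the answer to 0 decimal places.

C₀ = Dose / Vd = 1320 / 144 = 9.167 mg/L
t = ln(C₀ / C) / k = ln(9.167 / 7.02) / 0.01550
  = ln(1.306) / 0.01550 = 0.2670 / 0.01550 = 17.23 h

17 h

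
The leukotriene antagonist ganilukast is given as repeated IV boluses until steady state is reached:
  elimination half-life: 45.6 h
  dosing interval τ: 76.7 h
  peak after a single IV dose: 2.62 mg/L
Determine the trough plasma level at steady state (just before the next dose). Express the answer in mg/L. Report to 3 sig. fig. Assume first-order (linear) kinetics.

1.19 mg/L

k = ln2 / t½ = 0.693147 / 45.6 = 0.01520 h⁻¹
e^(−kτ) = e^(−0.01520 × 76.7) = 0.3117
Accumulation ratio R = 1 / (1 − e^(−kτ)) = 1 / (1 − 0.3117) = 1.453
Steady-state trough = C₀ × R × e^(−kτ) = 2.62 × 1.453 × 0.3117 = 1.187 mg/L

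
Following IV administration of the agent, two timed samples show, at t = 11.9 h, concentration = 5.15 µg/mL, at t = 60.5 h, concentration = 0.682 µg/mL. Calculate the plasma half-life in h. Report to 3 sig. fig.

16.7 h

k = ln(C₁/C₂) / (t₂ − t₁) = ln(5.15/0.682) / (60.5 − 11.9)
  = 2.022 / 48.60 = 0.04160 h⁻¹
t½ = ln2 / k = 0.693147 / 0.04160 = 16.66 h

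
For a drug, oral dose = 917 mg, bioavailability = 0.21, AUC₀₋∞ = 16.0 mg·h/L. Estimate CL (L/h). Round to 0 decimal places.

12 L/h

CL = F·Dose / AUC = 0.21 × 917 / 16.0 = 12.04 L/h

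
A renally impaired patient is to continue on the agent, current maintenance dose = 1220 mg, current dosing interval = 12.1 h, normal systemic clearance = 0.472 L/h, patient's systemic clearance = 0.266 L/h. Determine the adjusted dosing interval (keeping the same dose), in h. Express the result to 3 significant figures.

To keep the same average steady-state level, dosing rate must scale with clearance.
CL ratio = 0.266 / 0.472 = 0.5636
New interval (same dose) = 12.1 / 0.5636 = 21.47 h

21.5 h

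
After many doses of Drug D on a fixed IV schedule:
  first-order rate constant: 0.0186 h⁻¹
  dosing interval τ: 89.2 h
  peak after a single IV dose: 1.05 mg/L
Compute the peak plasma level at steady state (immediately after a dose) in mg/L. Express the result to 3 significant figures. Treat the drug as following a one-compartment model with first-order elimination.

e^(−kτ) = e^(−0.01860 × 89.2) = 0.1903
Accumulation ratio R = 1 / (1 − e^(−kτ)) = 1 / (1 − 0.1903) = 1.235
Steady-state peak = C₀ × R = 1.05 × 1.235 = 1.297 mg/L

1.30 mg/L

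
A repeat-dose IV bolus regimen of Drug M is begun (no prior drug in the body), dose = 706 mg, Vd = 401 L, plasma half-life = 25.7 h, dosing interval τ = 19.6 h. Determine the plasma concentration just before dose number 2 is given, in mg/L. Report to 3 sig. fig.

C₀ per dose = Dose / Vd = 706 / 401 = 1.761 mg/L
k = ln2 / t½ = 0.693147 / 25.7 = 0.02697 h⁻¹
Fraction remaining after one interval: r = e^(−kτ) = e^(−0.02697 × 19.6) = 0.5894
Before dose 2, 1 dose has been given (aged 1τ).
C_trough = C₀ × r = 1.761 × 0.5894 = 1.038 mg/L

1.04 mg/L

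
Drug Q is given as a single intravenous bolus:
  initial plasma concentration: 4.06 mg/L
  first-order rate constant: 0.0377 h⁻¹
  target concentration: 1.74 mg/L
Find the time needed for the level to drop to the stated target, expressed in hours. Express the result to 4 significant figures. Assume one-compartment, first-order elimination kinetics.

t = ln(C₀ / C) / k = ln(4.060 / 1.74) / 0.03770
  = ln(2.333) / 0.03770 = 0.8472 / 0.03770 = 22.47 h

22.47 h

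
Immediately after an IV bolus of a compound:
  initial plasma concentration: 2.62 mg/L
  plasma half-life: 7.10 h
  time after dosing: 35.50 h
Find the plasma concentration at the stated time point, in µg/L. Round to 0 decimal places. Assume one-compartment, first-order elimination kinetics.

k = ln2 / t½ = 0.693147 / 7.10 = 0.09763 h⁻¹
t / t½ = 35.50 / 7.10 = 5 half-lives
C = C₀ × (1/2)^5 = 2.620 × 0.03125 = 0.08188 mg/L
Convert: 0.08188 mg/L × 1000 = 81.88 µg/L

82 µg/L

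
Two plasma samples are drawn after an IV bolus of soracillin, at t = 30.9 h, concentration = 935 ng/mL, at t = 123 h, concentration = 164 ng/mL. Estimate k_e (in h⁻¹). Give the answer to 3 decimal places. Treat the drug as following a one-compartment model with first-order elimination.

k = ln(C₁/C₂) / (t₂ − t₁) = ln(935/164) / (123 − 30.9)
  = 1.741 / 92.10 = 0.01890 h⁻¹

0.019 h⁻¹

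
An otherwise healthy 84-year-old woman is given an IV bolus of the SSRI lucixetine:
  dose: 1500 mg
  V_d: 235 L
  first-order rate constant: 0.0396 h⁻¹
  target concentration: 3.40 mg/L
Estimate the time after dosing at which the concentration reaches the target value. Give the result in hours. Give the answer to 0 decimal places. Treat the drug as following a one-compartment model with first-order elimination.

16 h

C₀ = Dose / Vd = 1500 / 235 = 6.383 mg/L
t = ln(C₀ / C) / k = ln(6.383 / 3.40) / 0.03960
  = ln(1.877) / 0.03960 = 0.6297 / 0.03960 = 15.90 h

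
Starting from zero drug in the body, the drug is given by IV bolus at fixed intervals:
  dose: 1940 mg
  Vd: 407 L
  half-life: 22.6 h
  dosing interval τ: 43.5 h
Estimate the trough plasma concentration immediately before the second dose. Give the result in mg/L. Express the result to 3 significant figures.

1.26 mg/L

C₀ per dose = Dose / Vd = 1940 / 407 = 4.767 mg/L
k = ln2 / t½ = 0.693147 / 22.6 = 0.03067 h⁻¹
Fraction remaining after one interval: r = e^(−kτ) = e^(−0.03067 × 43.5) = 0.2634
Before dose 2, 1 dose has been given (aged 1τ).
C_trough = C₀ × r = 4.767 × 0.2634 = 1.256 mg/L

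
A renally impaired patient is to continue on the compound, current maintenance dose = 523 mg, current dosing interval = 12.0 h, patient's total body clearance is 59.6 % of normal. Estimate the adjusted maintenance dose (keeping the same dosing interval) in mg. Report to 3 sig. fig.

312 mg

To keep the same average steady-state level, dosing rate must scale with clearance.
CL ratio = 59.6 / 100 = 0.5960
New dose (same interval) = 523 × 0.5960 = 311.7 mg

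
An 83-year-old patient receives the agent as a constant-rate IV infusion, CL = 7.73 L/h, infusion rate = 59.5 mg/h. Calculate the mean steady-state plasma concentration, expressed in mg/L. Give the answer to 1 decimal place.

7.7 mg/L

At steady state Css = R₀ / CL = 59.5 / 7.730 = 7.697 mg/L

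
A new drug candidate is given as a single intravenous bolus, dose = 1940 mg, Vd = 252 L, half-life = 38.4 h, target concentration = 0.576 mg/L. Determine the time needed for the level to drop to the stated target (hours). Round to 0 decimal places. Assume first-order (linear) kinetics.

144 h

C₀ = Dose / Vd = 1940 / 252 = 7.698 mg/L
k = ln2 / t½ = 0.693147 / 38.4 = 0.01805 h⁻¹
t = ln(C₀ / C) / k = ln(7.698 / 0.576) / 0.01805
  = ln(13.36) / 0.01805 = 2.592 / 0.01805 = 143.6 h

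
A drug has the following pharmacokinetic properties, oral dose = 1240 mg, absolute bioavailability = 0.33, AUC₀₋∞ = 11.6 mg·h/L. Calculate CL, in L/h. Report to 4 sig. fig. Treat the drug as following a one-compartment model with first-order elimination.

35.28 L/h

CL = F·Dose / AUC = 0.33 × 1240 / 11.6 = 35.28 L/h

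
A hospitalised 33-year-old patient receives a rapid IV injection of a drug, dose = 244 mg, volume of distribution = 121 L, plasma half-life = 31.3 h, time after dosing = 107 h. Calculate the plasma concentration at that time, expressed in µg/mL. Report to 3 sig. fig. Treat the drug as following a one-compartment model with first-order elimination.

0.189 µg/mL

C₀ = Dose / Vd = 244.0 / 121 = 2.017 mg/L
k = ln2 / t½ = 0.693147 / 31.3 = 0.02215 h⁻¹
C = C₀ · e^(−k·t) = 2.017 × e^(−0.02215 × 107)
  = 2.017 × 0.09348 = 0.1885 mg/L
(0.1885 mg/L = 0.1885 µg/mL)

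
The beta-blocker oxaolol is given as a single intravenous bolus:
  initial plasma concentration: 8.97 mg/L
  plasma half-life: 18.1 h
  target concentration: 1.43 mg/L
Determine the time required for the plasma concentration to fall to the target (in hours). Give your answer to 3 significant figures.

k = ln2 / t½ = 0.693147 / 18.1 = 0.03830 h⁻¹
t = ln(C₀ / C) / k = ln(8.970 / 1.43) / 0.03830
  = ln(6.273) / 0.03830 = 1.836 / 0.03830 = 47.94 h

47.9 h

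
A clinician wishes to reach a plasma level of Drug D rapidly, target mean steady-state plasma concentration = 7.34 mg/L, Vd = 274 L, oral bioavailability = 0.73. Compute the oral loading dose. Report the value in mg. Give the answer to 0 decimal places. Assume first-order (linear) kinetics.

2755 mg

LD = Css × Vd / F = 7.34 × 274 / 0.73 = 2755 mg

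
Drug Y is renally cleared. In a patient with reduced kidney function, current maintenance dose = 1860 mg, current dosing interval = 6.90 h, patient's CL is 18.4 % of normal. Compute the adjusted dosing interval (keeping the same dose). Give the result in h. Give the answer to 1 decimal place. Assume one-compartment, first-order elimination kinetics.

37.5 h

To keep the same average steady-state level, dosing rate must scale with clearance.
CL ratio = 18.4 / 100 = 0.1840
New interval (same dose) = 6.90 / 0.1840 = 37.50 h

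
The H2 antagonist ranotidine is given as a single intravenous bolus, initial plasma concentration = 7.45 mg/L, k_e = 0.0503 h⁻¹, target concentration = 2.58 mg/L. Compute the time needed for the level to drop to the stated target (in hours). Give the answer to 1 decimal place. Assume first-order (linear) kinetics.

21.1 h

t = ln(C₀ / C) / k = ln(7.450 / 2.58) / 0.05030
  = ln(2.888) / 0.05030 = 1.061 / 0.05030 = 21.09 h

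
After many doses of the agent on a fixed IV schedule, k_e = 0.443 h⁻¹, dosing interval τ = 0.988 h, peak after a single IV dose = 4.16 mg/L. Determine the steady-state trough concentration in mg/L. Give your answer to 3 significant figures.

7.58 mg/L

e^(−kτ) = e^(−0.4430 × 0.988) = 0.6455
Accumulation ratio R = 1 / (1 − e^(−kτ)) = 1 / (1 − 0.6455) = 2.821
Steady-state trough = C₀ × R × e^(−kτ) = 4.16 × 2.821 × 0.6455 = 7.575 mg/L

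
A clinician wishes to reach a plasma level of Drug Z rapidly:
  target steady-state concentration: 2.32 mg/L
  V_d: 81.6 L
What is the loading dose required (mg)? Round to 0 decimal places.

189 mg

LD = Css × Vd = 2.32 × 81.6 = 189.3 mg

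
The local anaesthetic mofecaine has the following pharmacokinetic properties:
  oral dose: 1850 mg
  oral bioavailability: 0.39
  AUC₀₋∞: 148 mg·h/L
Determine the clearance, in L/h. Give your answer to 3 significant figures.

4.88 L/h

CL = F·Dose / AUC = 0.39 × 1850 / 148 = 4.875 L/h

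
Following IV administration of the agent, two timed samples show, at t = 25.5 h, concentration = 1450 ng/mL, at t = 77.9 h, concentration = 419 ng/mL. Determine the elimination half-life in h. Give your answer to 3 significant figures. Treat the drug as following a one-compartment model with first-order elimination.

k = ln(C₁/C₂) / (t₂ − t₁) = ln(1450/419) / (77.9 − 25.5)
  = 1.241 / 52.40 = 0.02368 h⁻¹
t½ = ln2 / k = 0.693147 / 0.02368 = 29.27 h

29.3 h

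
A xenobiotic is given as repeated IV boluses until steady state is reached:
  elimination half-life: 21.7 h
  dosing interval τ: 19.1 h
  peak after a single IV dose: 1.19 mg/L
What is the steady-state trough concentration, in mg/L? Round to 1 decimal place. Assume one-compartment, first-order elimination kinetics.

1.4 mg/L

k = ln2 / t½ = 0.693147 / 21.7 = 0.03194 h⁻¹
e^(−kτ) = e^(−0.03194 × 19.1) = 0.5433
Accumulation ratio R = 1 / (1 − e^(−kτ)) = 1 / (1 − 0.5433) = 2.190
Steady-state trough = C₀ × R × e^(−kτ) = 1.19 × 2.190 × 0.5433 = 1.416 mg/L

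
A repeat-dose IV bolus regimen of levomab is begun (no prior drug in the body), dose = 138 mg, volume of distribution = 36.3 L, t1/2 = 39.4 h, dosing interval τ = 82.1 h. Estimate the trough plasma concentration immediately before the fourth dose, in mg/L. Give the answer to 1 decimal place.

1.2 mg/L

C₀ per dose = Dose / Vd = 138 / 36.3 = 3.802 mg/L
k = ln2 / t½ = 0.693147 / 39.4 = 0.01759 h⁻¹
Fraction remaining after one interval: r = e^(−kτ) = e^(−0.01759 × 82.1) = 0.2359
Before dose 4, 3 doses have been given (aged 1τ, 2τ, 3τ).
C_trough = C₀ × (r + r² + … + r^3) = C₀ × r(1−r^3)/(1−r)
        = 3.802 × 0.2359 × (1 − 0.01313) / (1 − 0.2359) = 1.158 mg/L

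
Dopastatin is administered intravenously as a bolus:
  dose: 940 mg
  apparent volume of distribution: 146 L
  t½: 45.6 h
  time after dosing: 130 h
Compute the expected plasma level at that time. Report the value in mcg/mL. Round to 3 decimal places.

0.892 mcg/mL

C₀ = Dose / Vd = 940.0 / 146 = 6.438 mg/L
k = ln2 / t½ = 0.693147 / 45.6 = 0.01520 h⁻¹
C = C₀ · e^(−k·t) = 6.438 × e^(−0.01520 × 130)
  = 6.438 × 0.1386 = 0.8923 mg/L
(0.8923 mg/L = 0.8923 mcg/mL)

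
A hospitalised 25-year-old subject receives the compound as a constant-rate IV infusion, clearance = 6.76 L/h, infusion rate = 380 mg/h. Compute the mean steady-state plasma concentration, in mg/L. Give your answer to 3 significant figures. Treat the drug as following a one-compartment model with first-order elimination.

At steady state Css = R₀ / CL = 380 / 6.760 = 56.21 mg/L

56.2 mg/L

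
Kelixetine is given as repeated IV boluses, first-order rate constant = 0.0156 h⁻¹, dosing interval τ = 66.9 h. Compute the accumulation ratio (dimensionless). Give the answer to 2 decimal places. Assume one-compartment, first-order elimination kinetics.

e^(−kτ) = e^(−0.01560 × 66.9) = 0.3522
Accumulation ratio R = 1 / (1 − e^(−kτ)) = 1 / (1 − 0.3522) = 1.544

1.54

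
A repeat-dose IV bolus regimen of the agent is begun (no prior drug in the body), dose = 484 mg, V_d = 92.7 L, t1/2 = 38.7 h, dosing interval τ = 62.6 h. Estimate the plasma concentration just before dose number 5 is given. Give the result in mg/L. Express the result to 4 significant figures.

C₀ per dose = Dose / Vd = 484 / 92.7 = 5.221 mg/L
k = ln2 / t½ = 0.693147 / 38.7 = 0.01791 h⁻¹
Fraction remaining after one interval: r = e^(−kτ) = e^(−0.01791 × 62.6) = 0.3259
Before dose 5, 4 doses have been given (aged 1τ, 2τ, 3τ, 4τ).
C_trough = C₀ × (r + r² + … + r^4) = C₀ × r(1−r^4)/(1−r)
        = 5.221 × 0.3259 × (1 − 0.01128) / (1 − 0.3259) = 2.496 mg/L

2.496 mg/L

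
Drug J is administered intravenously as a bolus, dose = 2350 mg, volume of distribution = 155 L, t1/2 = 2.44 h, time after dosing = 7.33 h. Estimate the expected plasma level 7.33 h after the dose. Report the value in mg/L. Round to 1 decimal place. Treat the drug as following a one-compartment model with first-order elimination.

C₀ = Dose / Vd = 2350 / 155 = 15.16 mg/L
k = ln2 / t½ = 0.693147 / 2.44 = 0.2841 h⁻¹
C = C₀ · e^(−k·t) = 15.16 × e^(−0.2841 × 7.33)
  = 15.16 × 0.1246 = 1.889 mg/L

1.9 mg/L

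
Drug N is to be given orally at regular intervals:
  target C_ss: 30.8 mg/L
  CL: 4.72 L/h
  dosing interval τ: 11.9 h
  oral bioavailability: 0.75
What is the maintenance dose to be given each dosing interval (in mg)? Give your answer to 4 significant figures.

At steady state, F × (Dose/τ) = Css × CL.
Dose = Css × CL × τ / F = 30.8 × 4.720 × 11.9 / 0.75 = 2307 mg

2307 mg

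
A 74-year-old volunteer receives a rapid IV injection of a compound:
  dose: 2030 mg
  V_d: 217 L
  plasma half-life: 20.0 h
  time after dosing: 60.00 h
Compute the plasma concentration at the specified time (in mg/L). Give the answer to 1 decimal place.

1.2 mg/L

C₀ = Dose / Vd = 2030 / 217 = 9.355 mg/L
k = ln2 / t½ = 0.693147 / 20.0 = 0.03466 h⁻¹
t / t½ = 60.00 / 20.0 = 3 half-lives
C = C₀ × (1/2)^3 = 9.355 × 0.1250 = 1.169 mg/L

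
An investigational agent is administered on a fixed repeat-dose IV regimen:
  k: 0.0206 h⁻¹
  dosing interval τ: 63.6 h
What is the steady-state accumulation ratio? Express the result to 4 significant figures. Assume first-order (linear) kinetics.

e^(−kτ) = e^(−0.02060 × 63.6) = 0.2698
Accumulation ratio R = 1 / (1 − e^(−kτ)) = 1 / (1 − 0.2698) = 1.369

1.369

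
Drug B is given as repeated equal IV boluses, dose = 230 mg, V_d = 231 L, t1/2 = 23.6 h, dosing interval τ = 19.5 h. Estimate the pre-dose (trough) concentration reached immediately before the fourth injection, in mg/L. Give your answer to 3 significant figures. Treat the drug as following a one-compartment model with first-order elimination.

C₀ per dose = Dose / Vd = 230 / 231 = 0.9957 mg/L
k = ln2 / t½ = 0.693147 / 23.6 = 0.02937 h⁻¹
Fraction remaining after one interval: r = e^(−kτ) = e^(−0.02937 × 19.5) = 0.5640
Before dose 4, 3 doses have been given (aged 1τ, 2τ, 3τ).
C_trough = C₀ × (r + r² + … + r^3) = C₀ × r(1−r^3)/(1−r)
        = 0.9957 × 0.5640 × (1 − 0.1794) / (1 − 0.5640) = 1.057 mg/L

1.06 mg/L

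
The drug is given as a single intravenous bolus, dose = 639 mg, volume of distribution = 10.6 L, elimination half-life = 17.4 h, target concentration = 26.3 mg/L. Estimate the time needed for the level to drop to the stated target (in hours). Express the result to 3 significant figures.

C₀ = Dose / Vd = 639.0 / 10.6 = 60.28 mg/L
k = ln2 / t½ = 0.693147 / 17.4 = 0.03984 h⁻¹
t = ln(C₀ / C) / k = ln(60.28 / 26.3) / 0.03984
  = ln(2.292) / 0.03984 = 0.8294 / 0.03984 = 20.82 h

20.8 h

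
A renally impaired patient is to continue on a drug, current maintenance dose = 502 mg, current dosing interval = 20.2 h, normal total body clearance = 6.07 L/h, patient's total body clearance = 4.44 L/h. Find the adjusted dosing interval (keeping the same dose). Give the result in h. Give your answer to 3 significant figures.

To keep the same average steady-state level, dosing rate must scale with clearance.
CL ratio = 4.44 / 6.07 = 0.7315
New interval (same dose) = 20.2 / 0.7315 = 27.61 h

27.6 h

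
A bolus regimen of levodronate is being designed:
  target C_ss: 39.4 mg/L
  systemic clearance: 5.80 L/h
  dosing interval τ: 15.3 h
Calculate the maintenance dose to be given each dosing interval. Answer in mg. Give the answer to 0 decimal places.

3496 mg

At steady state, Dose/τ = Css × CL.
Dose = Css × CL × τ = 39.4 × 5.800 × 15.3 = 3496 mg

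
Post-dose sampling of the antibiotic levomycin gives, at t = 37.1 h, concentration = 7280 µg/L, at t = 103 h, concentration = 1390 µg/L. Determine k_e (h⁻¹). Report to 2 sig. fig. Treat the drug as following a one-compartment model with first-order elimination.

k = ln(C₁/C₂) / (t₂ − t₁) = ln(7280/1390) / (103 − 37.1)
  = 1.656 / 65.90 = 0.02513 h⁻¹

0.025 h⁻¹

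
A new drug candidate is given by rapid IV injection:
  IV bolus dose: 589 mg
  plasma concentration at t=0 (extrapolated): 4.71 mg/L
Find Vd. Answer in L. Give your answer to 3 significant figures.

Vd = Dose / C₀ = 589.0 / 4.71 = 125.1 L

125 L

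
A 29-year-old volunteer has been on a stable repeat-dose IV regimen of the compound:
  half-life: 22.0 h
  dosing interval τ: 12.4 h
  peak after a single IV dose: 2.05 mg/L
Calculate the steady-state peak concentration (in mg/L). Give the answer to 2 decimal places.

k = ln2 / t½ = 0.693147 / 22.0 = 0.03151 h⁻¹
e^(−kτ) = e^(−0.03151 × 12.4) = 0.6766
Accumulation ratio R = 1 / (1 − e^(−kτ)) = 1 / (1 − 0.6766) = 3.092
Steady-state peak = C₀ × R = 2.05 × 3.092 = 6.339 mg/L

6.34 mg/L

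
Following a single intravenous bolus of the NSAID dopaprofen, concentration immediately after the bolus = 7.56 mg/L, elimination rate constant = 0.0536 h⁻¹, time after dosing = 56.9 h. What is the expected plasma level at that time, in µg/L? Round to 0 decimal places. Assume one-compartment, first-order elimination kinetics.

C = C₀ · e^(−k·t) = 7.560 × e^(−0.05360 × 56.9)
  = 7.560 × 0.04737 = 0.3581 mg/L
Convert: 0.3581 mg/L × 1000 = 358.1 µg/L

358 µg/L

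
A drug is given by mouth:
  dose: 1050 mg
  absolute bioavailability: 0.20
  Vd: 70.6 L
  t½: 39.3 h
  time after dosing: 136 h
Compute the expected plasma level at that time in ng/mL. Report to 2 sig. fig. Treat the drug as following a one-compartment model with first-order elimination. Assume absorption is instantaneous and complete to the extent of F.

270 ng/mL

Amount reaching circulation = F × Dose = 0.20 × 1050 = 210.0 mg
C₀ = F·Dose / Vd = 210.0 / 70.6 = 2.975 mg/L
k = ln2 / t½ = 0.693147 / 39.3 = 0.01764 h⁻¹
C = C₀ · e^(−k·t) = 2.975 × e^(−0.01764 × 136)
  = 2.975 × 0.09081 = 0.2702 mg/L
Convert: 0.2702 mg/L × 1000 = 270.2 ng/mL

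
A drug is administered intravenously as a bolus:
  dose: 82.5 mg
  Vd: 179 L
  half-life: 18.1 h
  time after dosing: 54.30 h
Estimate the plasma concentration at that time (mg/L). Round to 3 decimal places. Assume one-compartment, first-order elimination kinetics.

C₀ = Dose / Vd = 82.50 / 179 = 0.4609 mg/L
k = ln2 / t½ = 0.693147 / 18.1 = 0.03830 h⁻¹
t / t½ = 54.30 / 18.1 = 3 half-lives
C = C₀ × (1/2)^3 = 0.4609 × 0.1250 = 0.05761 mg/L

0.058 mg/L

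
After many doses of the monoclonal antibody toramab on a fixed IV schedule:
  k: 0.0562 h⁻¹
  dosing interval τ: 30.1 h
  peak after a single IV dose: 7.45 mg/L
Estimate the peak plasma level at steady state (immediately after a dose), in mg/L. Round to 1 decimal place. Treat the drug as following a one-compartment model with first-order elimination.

e^(−kτ) = e^(−0.05620 × 30.1) = 0.1842
Accumulation ratio R = 1 / (1 − e^(−kτ)) = 1 / (1 − 0.1842) = 1.226
Steady-state peak = C₀ × R = 7.45 × 1.226 = 9.134 mg/L

9.1 mg/L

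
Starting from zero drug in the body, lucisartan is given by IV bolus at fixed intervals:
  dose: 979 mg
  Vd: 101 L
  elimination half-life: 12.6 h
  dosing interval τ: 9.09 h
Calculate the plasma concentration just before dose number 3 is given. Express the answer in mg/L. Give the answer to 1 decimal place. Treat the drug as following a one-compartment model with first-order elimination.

9.4 mg/L

C₀ per dose = Dose / Vd = 979 / 101 = 9.693 mg/L
k = ln2 / t½ = 0.693147 / 12.6 = 0.05501 h⁻¹
Fraction remaining after one interval: r = e^(−kτ) = e^(−0.05501 × 9.09) = 0.6065
Before dose 3, 2 doses have been given (aged 1τ, 2τ).
C_trough = C₀ × (r + r²) = 9.693 × (0.6065 + 0.3678) = 9.444 mg/L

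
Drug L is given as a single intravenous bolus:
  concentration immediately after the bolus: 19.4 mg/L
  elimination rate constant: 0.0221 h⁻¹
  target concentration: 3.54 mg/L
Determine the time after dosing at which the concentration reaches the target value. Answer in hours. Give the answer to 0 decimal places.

t = ln(C₀ / C) / k = ln(19.40 / 3.54) / 0.02210
  = ln(5.480) / 0.02210 = 1.701 / 0.02210 = 76.97 h

77 h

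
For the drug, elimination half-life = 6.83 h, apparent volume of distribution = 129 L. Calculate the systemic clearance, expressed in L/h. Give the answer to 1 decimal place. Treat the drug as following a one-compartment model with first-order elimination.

k = ln2 / t½ = 0.693147 / 6.83 = 0.1015 h⁻¹
CL = k × Vd = 0.1015 × 129 = 13.09 L/h

13.1 L/h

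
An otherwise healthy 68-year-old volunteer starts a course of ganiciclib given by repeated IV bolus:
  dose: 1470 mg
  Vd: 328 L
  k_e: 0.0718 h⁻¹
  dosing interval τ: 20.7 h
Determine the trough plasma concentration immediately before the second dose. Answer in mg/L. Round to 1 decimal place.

1.0 mg/L

C₀ per dose = Dose / Vd = 1470 / 328 = 4.482 mg/L
Fraction remaining after one interval: r = e^(−kτ) = e^(−0.07180 × 20.7) = 0.2262
Before dose 2, 1 dose has been given (aged 1τ).
C_trough = C₀ × r = 4.482 × 0.2262 = 1.014 mg/L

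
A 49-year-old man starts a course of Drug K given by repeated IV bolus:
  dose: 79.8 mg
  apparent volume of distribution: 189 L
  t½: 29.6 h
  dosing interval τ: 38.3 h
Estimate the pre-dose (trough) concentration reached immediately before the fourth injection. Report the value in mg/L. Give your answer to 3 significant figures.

0.271 mg/L

C₀ per dose = Dose / Vd = 79.8 / 189 = 0.4222 mg/L
k = ln2 / t½ = 0.693147 / 29.6 = 0.02342 h⁻¹
Fraction remaining after one interval: r = e^(−kτ) = e^(−0.02342 × 38.3) = 0.4078
Before dose 4, 3 doses have been given (aged 1τ, 2τ, 3τ).
C_trough = C₀ × (r + r² + … + r^3) = C₀ × r(1−r^3)/(1−r)
        = 0.4222 × 0.4078 × (1 − 0.06782) / (1 − 0.4078) = 0.2710 mg/L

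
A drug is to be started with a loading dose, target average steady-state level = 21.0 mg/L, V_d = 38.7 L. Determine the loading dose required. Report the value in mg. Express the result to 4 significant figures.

812.7 mg

LD = Css × Vd = 21.0 × 38.7 = 812.7 mg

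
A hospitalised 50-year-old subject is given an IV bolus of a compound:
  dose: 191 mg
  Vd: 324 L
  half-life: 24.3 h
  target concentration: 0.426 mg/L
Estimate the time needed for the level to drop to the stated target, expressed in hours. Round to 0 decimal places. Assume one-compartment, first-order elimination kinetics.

C₀ = Dose / Vd = 191.0 / 324 = 0.5895 mg/L
k = ln2 / t½ = 0.693147 / 24.3 = 0.02852 h⁻¹
t = ln(C₀ / C) / k = ln(0.5895 / 0.426) / 0.02852
  = ln(1.384) / 0.02852 = 0.3250 / 0.02852 = 11.40 h

11 h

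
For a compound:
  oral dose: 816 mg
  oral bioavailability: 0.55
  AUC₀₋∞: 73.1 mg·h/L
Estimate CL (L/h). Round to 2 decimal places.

6.14 L/h

CL = F·Dose / AUC = 0.55 × 816 / 73.1 = 6.140 L/h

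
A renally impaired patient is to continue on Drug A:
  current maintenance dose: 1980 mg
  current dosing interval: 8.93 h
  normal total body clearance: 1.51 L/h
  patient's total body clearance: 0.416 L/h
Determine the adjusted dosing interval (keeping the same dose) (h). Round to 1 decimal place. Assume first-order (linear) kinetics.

To keep the same average steady-state level, dosing rate must scale with clearance.
CL ratio = 0.416 / 1.51 = 0.2755
New interval (same dose) = 8.93 / 0.2755 = 32.41 h

32.4 h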